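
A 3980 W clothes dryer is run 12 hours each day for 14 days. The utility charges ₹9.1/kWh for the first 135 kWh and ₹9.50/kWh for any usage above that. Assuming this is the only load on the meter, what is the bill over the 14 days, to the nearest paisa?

₹6298.08

Runtime = 12 h/day × 14 days = 168 h
Energy = 3.98 kW × 168 h = 668.64 kWh
Tier 1 (0–135 kWh): 135 × ₹9.1 = ₹1228.5
Above 135 kWh: 533.64 × ₹9.50 = ₹5069.58
Bill = ₹6298.08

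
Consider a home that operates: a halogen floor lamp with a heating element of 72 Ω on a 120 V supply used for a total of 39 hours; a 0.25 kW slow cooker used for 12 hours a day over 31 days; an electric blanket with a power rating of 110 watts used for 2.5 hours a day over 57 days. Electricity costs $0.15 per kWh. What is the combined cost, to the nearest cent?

halogen floor lamp: Power = V²/R = 120²/72 = 200 W = 0.2 kW
halogen floor lamp: 0.2 kW × 39 h = 7.8 kWh
slow cooker: Runtime = 12 h/day × 31 days = 372 h
slow cooker: 0.25 kW × 372 h = 93 kWh
electric blanket: Runtime = 2.5 h/day × 57 days = 142.5 h
electric blanket: 0.11 kW × 142.5 h = 15.675 kWh
Total energy = 116.475 kWh
Cost = 116.475 × $0.15 = $17.47

$17.47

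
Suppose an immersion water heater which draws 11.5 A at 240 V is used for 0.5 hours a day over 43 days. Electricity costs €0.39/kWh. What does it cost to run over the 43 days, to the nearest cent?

€23.14

Power = 11.5 A × 240 V = 2760 W = 2.76 kW
Runtime = 0.5 h/day × 43 days = 21.5 h
Energy = 2.76 kW × 21.5 h = 59.34 kWh
Cost = 59.34 kWh × €0.39/kWh = €23.14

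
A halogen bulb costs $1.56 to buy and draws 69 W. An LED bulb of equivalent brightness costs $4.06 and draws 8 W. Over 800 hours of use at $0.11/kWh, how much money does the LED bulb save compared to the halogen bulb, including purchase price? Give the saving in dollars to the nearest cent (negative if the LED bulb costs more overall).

$2.87

halogen bulb: $1.56 + (69/1000) kW × 800 h × $0.11 = $1.56 + $6.072 = $7.632
LED bulb: $4.06 + (8/1000) kW × 800 h × $0.11 = $4.06 + $0.704 = $4.764
Saving = $7.632 − $4.764 = $2.868 → $2.87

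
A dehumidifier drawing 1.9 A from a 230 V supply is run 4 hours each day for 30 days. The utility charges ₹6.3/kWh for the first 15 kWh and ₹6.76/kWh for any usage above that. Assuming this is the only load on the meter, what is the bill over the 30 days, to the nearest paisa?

₹347.59

Power = 1.9 A × 230 V = 437 W = 0.437 kW
Runtime = 4 h/day × 30 days = 120 h
Energy = 0.437 kW × 120 h = 52.44 kWh
Tier 1 (0–15 kWh): 15 × ₹6.3 = ₹94.5
Above 15 kWh: 37.44 × ₹6.76 = ₹253.0944
Bill = ₹347.59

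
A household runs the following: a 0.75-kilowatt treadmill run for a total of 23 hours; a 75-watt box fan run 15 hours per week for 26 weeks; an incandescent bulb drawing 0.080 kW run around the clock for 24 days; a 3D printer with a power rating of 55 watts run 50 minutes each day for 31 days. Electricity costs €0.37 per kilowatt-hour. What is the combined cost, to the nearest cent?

€34.78

treadmill: 0.75 kW × 23 h = 17.25 kWh
box fan: Runtime = 15 h/week × 26 weeks = 390 h
box fan: 0.075 kW × 390 h = 29.25 kWh
incandescent bulb: Runtime = 24 h × 24 = 576 h
incandescent bulb: 0.08 kW × 576 h = 46.08 kWh
3D printer: Runtime = 50 min × 31 = 1550 min = 25.833333… h
3D printer: 0.055 kW × 25.833333… h = 1.420833… kWh
Total energy = 94.000833… kWh
Cost = 94.000833… × €0.37 = €34.78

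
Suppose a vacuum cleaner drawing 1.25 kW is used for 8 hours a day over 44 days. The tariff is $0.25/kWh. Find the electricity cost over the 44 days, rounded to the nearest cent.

$110.00

Runtime = 8 h/day × 44 days = 352 h
Energy = 1.25 kW × 352 h = 440 kWh
Cost = 440 kWh × $0.25/kWh = $110.00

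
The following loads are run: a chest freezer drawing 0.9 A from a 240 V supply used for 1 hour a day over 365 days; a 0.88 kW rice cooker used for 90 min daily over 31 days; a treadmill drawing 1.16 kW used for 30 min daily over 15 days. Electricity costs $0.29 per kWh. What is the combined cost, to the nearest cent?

$37.25

chest freezer: Power = 0.9 A × 240 V = 216 W = 0.216 kW
chest freezer: Runtime = 1 h/day × 365 days = 365 h
chest freezer: 0.216 kW × 365 h = 78.84 kWh
rice cooker: Runtime = 90 min × 31 = 2790 min = 46.5 h
rice cooker: 0.88 kW × 46.5 h = 40.92 kWh
treadmill: Runtime = 30 min × 15 = 450 min = 7.5 h
treadmill: 1.16 kW × 7.5 h = 8.7 kWh
Total energy = 128.46 kWh
Cost = 128.46 × $0.29 = $37.25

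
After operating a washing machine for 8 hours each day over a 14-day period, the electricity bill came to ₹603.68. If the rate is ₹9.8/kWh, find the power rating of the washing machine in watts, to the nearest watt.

Energy = ₹603.68 ÷ ₹9.8/kWh = 61.6 kWh
Runtime = 8 h/day × 14 days = 112 h
Power = 61.6 kWh ÷ 112 h = 0.55 kW = 550 W

550 W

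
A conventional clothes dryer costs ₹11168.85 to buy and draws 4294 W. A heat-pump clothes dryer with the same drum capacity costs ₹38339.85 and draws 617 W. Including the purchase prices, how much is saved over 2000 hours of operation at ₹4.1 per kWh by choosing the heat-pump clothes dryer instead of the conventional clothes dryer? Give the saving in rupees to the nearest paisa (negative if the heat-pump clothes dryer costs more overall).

₹2980.40

conventional clothes dryer: ₹11168.85 + (4294/1000) kW × 2000 h × ₹4.1 = ₹11168.85 + ₹35210.8 = ₹46379.65
heat-pump clothes dryer: ₹38339.85 + (617/1000) kW × 2000 h × ₹4.1 = ₹38339.85 + ₹5059.4 = ₹43399.25
Saving = ₹46379.65 − ₹43399.25 = ₹2980.4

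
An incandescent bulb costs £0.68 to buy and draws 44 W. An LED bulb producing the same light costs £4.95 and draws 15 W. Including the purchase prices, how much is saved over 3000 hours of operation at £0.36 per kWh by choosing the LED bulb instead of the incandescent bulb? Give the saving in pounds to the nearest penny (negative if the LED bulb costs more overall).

incandescent bulb: £0.68 + (44/1000) kW × 3000 h × £0.36 = £0.68 + £47.52 = £48.2
LED bulb: £4.95 + (15/1000) kW × 3000 h × £0.36 = £4.95 + £16.2 = £21.15
Saving = £48.2 − £21.15 = £27.05

£27.05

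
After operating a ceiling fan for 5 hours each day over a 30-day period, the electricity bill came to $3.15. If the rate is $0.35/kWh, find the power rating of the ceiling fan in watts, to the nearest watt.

Energy = $3.15 ÷ $0.35/kWh = 9 kWh
Runtime = 5 h/day × 30 days = 150 h
Power = 9 kWh ÷ 150 h = 0.06 kW = 60 W

60 W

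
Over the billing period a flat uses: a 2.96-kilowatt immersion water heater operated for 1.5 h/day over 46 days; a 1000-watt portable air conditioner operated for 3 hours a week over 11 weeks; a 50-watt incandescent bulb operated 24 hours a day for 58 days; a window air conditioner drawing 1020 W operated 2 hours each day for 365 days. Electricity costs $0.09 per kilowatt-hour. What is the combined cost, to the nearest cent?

$94.63

immersion water heater: Runtime = 1.5 h/day × 46 days = 69 h
immersion water heater: 2.96 kW × 69 h = 204.24 kWh
portable air conditioner: Runtime = 3 h/week × 11 weeks = 33 h
portable air conditioner: 1 kW × 33 h = 33 kWh
incandescent bulb: Runtime = 24 h × 58 = 1392 h
incandescent bulb: 0.05 kW × 1392 h = 69.6 kWh
window air conditioner: Runtime = 2 h/day × 365 days = 730 h
window air conditioner: 1.02 kW × 730 h = 744.6 kWh
Total energy = 1051.44 kWh
Cost = 1051.44 × $0.09 = $94.63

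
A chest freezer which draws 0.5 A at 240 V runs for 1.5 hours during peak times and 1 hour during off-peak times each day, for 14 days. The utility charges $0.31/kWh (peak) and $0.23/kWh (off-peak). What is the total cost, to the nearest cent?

$1.17

Power = 0.5 A × 240 V = 120 W = 0.12 kW
Peak energy = 0.12 kW × 1.5 h × 14 = 2.52 kWh
Off-peak energy = 0.12 kW × 1 h × 14 = 1.68 kWh
Cost = 2.52 × $0.31 + 1.68 × $0.23 = $0.7812 + $0.3864 = $1.17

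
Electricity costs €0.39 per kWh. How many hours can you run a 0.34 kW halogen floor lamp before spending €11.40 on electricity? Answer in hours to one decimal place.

Energy available = €11.40 ÷ €0.39/kWh = 29.2308 kWh
Hours = 29.2308 kWh ÷ 0.34 kW = 86.0 h

86.0 h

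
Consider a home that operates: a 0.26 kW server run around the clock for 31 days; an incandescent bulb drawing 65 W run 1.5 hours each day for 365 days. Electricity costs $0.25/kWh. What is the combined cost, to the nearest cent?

server: Runtime = 24 h × 31 = 744 h
server: 0.26 kW × 744 h = 193.44 kWh
incandescent bulb: Runtime = 1.5 h/day × 365 days = 547.5 h
incandescent bulb: 0.065 kW × 547.5 h = 35.5875 kWh
Total energy = 229.0275 kWh
Cost = 229.0275 × $0.25 = $57.26

$57.26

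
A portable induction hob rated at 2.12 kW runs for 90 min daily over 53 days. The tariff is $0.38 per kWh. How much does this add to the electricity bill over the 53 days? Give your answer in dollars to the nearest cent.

Runtime = 90 min × 53 = 4770 min = 79.5 h
Energy = 2.12 kW × 79.5 h = 168.54 kWh
Cost = 168.54 kWh × $0.38/kWh = $64.05

$64.05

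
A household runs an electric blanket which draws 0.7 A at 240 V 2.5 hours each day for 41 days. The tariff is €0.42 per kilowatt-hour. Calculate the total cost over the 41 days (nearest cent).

Power = 0.7 A × 240 V = 168 W = 0.168 kW
Runtime = 2.5 h/day × 41 days = 102.5 h
Energy = 0.168 kW × 102.5 h = 17.22 kWh
Cost = 17.22 kWh × €0.42/kWh = €7.23

€7.23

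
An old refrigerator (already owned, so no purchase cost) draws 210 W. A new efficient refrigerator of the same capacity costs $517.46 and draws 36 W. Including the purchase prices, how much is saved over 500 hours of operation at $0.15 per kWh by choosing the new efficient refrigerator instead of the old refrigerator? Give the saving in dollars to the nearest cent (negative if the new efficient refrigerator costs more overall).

old refrigerator: $0.00 + (210/1000) kW × 500 h × $0.15 = $0.00 + $15.75 = $15.75
new efficient refrigerator: $517.46 + (36/1000) kW × 500 h × $0.15 = $517.46 + $2.7 = $520.16
Saving = $15.75 − $520.16 = −$504.41

-$504.41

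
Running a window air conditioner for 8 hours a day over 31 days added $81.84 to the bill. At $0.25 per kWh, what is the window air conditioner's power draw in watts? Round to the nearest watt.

Energy = $81.84 ÷ $0.25/kWh = 327.36 kWh
Runtime = 8 h/day × 31 days = 248 h
Power = 327.36 kWh ÷ 248 h = 1.32 kW = 1320 W

1320 W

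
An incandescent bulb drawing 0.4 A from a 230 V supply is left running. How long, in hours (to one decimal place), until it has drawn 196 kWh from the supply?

Power = 0.4 A × 230 V = 92 W = 0.092 kW
Hours = 196 kWh ÷ 0.092 kW = 2130.4 h

2130.4 h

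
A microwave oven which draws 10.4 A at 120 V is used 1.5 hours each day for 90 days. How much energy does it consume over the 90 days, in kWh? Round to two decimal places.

168.48 kWh

Power = 10.4 A × 120 V = 1248 W = 1.248 kW
Runtime = 1.5 h/day × 90 days = 135 h
Energy = 1.248 kW × 135 h = 168.48 kWh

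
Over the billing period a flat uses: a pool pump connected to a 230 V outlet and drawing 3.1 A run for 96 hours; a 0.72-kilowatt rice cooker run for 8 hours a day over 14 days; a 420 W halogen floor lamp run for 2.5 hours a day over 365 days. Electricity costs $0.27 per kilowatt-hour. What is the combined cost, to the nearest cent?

pool pump: Power = 3.1 A × 230 V = 713 W = 0.713 kW
pool pump: 0.713 kW × 96 h = 68.448 kWh
rice cooker: Runtime = 8 h/day × 14 days = 112 h
rice cooker: 0.72 kW × 112 h = 80.64 kWh
halogen floor lamp: Runtime = 2.5 h/day × 365 days = 912.5 h
halogen floor lamp: 0.42 kW × 912.5 h = 383.25 kWh
Total energy = 532.338 kWh
Cost = 532.338 × $0.27 = $143.73

$143.73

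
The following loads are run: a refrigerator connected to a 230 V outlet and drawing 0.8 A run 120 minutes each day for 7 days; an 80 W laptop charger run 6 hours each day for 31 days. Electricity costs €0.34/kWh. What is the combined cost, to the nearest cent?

€5.94

refrigerator: Power = 0.8 A × 230 V = 184 W = 0.184 kW
refrigerator: Runtime = 120 min × 7 = 840 min = 14 h
refrigerator: 0.184 kW × 14 h = 2.576 kWh
laptop charger: Runtime = 6 h/day × 31 days = 186 h
laptop charger: 0.08 kW × 186 h = 14.88 kWh
Total energy = 17.456 kWh
Cost = 17.456 × €0.34 = €5.94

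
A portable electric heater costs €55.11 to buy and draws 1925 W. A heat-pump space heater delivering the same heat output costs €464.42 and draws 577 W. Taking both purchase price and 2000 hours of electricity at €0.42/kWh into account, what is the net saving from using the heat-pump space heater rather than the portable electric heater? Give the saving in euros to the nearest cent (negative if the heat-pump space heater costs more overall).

portable electric heater: €55.11 + (1925/1000) kW × 2000 h × €0.42 = €55.11 + €1617 = €1672.11
heat-pump space heater: €464.42 + (577/1000) kW × 2000 h × €0.42 = €464.42 + €484.68 = €949.1
Saving = €1672.11 − €949.1 = €723.01

€723.01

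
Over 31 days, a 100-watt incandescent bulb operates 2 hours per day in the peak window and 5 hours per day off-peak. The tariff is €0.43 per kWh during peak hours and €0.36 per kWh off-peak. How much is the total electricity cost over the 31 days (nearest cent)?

Peak energy = 0.1 kW × 2 h × 31 = 6.2 kWh
Off-peak energy = 0.1 kW × 5 h × 31 = 15.5 kWh
Cost = 6.2 × €0.43 + 15.5 × €0.36 = €2.666 + €5.58 = €8.25

€8.25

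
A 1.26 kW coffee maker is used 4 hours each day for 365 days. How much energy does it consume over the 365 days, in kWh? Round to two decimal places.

Runtime = 4 h/day × 365 days = 1460 h
Energy = 1.26 kW × 1460 h = 1839.6 kWh

1839.60 kWh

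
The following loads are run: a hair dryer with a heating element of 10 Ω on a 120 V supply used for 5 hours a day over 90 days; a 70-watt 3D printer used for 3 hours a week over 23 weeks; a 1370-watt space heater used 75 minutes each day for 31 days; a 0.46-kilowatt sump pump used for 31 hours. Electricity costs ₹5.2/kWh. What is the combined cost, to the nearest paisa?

hair dryer: Power = V²/R = 120²/10 = 1440 W = 1.44 kW
hair dryer: Runtime = 5 h/day × 90 days = 450 h
hair dryer: 1.44 kW × 450 h = 648 kWh
3D printer: Runtime = 3 h/week × 23 weeks = 69 h
3D printer: 0.07 kW × 69 h = 4.83 kWh
space heater: Runtime = 75 min × 31 = 2325 min = 38.75 h
space heater: 1.37 kW × 38.75 h = 53.0875 kWh
sump pump: 0.46 kW × 31 h = 14.26 kWh
Total energy = 720.1775 kWh
Cost = 720.1775 × ₹5.2 = ₹3744.92

₹3744.92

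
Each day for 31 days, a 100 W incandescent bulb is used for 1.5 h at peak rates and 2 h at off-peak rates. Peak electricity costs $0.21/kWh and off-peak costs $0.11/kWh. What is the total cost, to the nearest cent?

$1.66

Peak energy = 0.1 kW × 1.5 h × 31 = 4.65 kWh
Off-peak energy = 0.1 kW × 2 h × 31 = 6.2 kWh
Cost = 4.65 × $0.21 + 6.2 × $0.11 = $0.9765 + $0.682 = $1.66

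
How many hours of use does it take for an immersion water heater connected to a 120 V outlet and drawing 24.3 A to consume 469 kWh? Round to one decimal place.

Power = 24.3 A × 120 V = 2916 W = 2.916 kW
Hours = 469 kWh ÷ 2.916 kW = 160.8 h

160.8 h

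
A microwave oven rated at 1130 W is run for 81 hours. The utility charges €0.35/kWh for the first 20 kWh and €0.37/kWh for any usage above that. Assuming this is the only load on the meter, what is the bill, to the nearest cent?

Energy = 1.13 kW × 81 h = 91.53 kWh
Tier 1 (0–20 kWh): 20 × €0.35 = €7
Above 20 kWh: 71.53 × €0.37 = €26.4661
Bill = €33.47

€33.47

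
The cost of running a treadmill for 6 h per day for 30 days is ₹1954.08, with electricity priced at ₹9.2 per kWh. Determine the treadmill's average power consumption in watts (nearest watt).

1180 W

Energy = ₹1954.08 ÷ ₹9.2/kWh = 212.4 kWh
Runtime = 6 h/day × 30 days = 180 h
Power = 212.4 kWh ÷ 180 h = 1.18 kW = 1180 W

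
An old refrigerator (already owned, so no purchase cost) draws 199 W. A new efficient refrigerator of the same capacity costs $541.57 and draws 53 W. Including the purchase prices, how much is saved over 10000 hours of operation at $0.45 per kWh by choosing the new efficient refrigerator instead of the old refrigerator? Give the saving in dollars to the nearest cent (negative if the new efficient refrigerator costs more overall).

old refrigerator: $0.00 + (199/1000) kW × 10000 h × $0.45 = $0.00 + $895.5 = $895.5
new efficient refrigerator: $541.57 + (53/1000) kW × 10000 h × $0.45 = $541.57 + $238.5 = $780.07
Saving = $895.5 − $780.07 = $115.43

$115.43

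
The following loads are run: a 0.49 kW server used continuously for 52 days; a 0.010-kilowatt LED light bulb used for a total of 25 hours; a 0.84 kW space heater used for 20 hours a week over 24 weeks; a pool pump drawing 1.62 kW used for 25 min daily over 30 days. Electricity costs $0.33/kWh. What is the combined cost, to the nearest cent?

$341.62

server: Runtime = 24 h × 52 = 1248 h
server: 0.49 kW × 1248 h = 611.52 kWh
LED light bulb: 0.01 kW × 25 h = 0.25 kWh
space heater: Runtime = 20 h/week × 24 weeks = 480 h
space heater: 0.84 kW × 480 h = 403.2 kWh
pool pump: Runtime = 25 min × 30 = 750 min = 12.5 h
pool pump: 1.62 kW × 12.5 h = 20.25 kWh
Total energy = 1035.22 kWh
Cost = 1035.22 × $0.33 = $341.62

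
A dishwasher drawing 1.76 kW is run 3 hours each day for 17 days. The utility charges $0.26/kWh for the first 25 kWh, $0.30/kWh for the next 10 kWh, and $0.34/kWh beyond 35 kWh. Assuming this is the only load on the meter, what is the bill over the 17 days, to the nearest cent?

$28.12

Runtime = 3 h/day × 17 days = 51 h
Energy = 1.76 kW × 51 h = 89.76 kWh
Tier 1 (0–25 kWh): 25 × $0.26 = $6.5
Tier 2 (25–35 kWh): 10 × $0.30 = $3
Above 35 kWh: 54.76 × $0.34 = $18.6184
Bill = $28.12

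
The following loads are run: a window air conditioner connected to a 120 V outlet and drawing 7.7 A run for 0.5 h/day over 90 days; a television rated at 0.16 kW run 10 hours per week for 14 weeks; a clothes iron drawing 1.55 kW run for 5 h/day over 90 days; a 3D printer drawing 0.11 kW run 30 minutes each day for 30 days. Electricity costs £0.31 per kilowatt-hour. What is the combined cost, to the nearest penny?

£236.57

window air conditioner: Power = 7.7 A × 120 V = 924 W = 0.924 kW
window air conditioner: Runtime = 0.5 h/day × 90 days = 45 h
window air conditioner: 0.924 kW × 45 h = 41.58 kWh
television: Runtime = 10 h/week × 14 weeks = 140 h
television: 0.16 kW × 140 h = 22.4 kWh
clothes iron: Runtime = 5 h/day × 90 days = 450 h
clothes iron: 1.55 kW × 450 h = 697.5 kWh
3D printer: Runtime = 30 min × 30 = 900 min = 15 h
3D printer: 0.11 kW × 15 h = 1.65 kWh
Total energy = 763.13 kWh
Cost = 763.13 × £0.31 = £236.57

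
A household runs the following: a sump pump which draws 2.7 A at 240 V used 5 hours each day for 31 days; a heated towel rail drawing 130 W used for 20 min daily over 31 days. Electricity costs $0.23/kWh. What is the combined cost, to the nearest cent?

sump pump: Power = 2.7 A × 240 V = 648 W = 0.648 kW
sump pump: Runtime = 5 h/day × 31 days = 155 h
sump pump: 0.648 kW × 155 h = 100.44 kWh
heated towel rail: Runtime = 20 min × 31 = 620 min = 10.333333… h
heated towel rail: 0.13 kW × 10.333333… h = 1.343333… kWh
Total energy = 101.783333… kWh
Cost = 101.783333… × $0.23 = $23.41

$23.41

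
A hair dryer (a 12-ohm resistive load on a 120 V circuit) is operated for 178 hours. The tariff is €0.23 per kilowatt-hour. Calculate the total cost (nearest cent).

€49.13

Power = V²/R = 120²/12 = 1200 W = 1.2 kW
Energy = 1.2 kW × 178 h = 213.6 kWh
Cost = 213.6 kWh × €0.23/kWh = €49.13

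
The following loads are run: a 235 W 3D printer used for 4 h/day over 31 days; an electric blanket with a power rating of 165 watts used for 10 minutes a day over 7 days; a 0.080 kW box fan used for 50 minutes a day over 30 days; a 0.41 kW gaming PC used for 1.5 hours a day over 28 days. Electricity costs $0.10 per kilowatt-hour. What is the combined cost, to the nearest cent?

$4.86

3D printer: Runtime = 4 h/day × 31 days = 124 h
3D printer: 0.235 kW × 124 h = 29.14 kWh
electric blanket: Runtime = 10 min × 7 = 70 min = 1.166666… h
electric blanket: 0.165 kW × 1.166666… h = 0.1925 kWh
box fan: Runtime = 50 min × 30 = 1500 min = 25 h
box fan: 0.08 kW × 25 h = 2 kWh
gaming PC: Runtime = 1.5 h/day × 28 days = 42 h
gaming PC: 0.41 kW × 42 h = 17.22 kWh
Total energy = 48.5525 kWh
Cost = 48.5525 × $0.10 = $4.86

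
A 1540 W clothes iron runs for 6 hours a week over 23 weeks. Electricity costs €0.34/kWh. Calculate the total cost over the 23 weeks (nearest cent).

€72.26

Runtime = 6 h/week × 23 weeks = 138 h
Energy = 1.54 kW × 138 h = 212.52 kWh
Cost = 212.52 kWh × €0.34/kWh = €72.26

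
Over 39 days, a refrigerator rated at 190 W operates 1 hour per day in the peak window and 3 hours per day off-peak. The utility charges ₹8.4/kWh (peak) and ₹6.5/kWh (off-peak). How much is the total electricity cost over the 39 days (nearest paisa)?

Peak energy = 0.19 kW × 1 h × 39 = 7.41 kWh
Off-peak energy = 0.19 kW × 3 h × 39 = 22.23 kWh
Cost = 7.41 × ₹8.4 + 22.23 × ₹6.5 = ₹62.244 + ₹144.495 = ₹206.74

₹206.74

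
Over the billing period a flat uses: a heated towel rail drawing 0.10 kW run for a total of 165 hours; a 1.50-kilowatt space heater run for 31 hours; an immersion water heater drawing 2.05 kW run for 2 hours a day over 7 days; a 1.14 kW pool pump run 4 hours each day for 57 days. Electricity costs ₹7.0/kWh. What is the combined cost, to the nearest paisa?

heated towel rail: 0.1 kW × 165 h = 16.5 kWh
space heater: 1.5 kW × 31 h = 46.5 kWh
immersion water heater: Runtime = 2 h/day × 7 days = 14 h
immersion water heater: 2.05 kW × 14 h = 28.7 kWh
pool pump: Runtime = 4 h/day × 57 days = 228 h
pool pump: 1.14 kW × 228 h = 259.92 kWh
Total energy = 351.62 kWh
Cost = 351.62 × ₹7.0 = ₹2461.34

₹2461.34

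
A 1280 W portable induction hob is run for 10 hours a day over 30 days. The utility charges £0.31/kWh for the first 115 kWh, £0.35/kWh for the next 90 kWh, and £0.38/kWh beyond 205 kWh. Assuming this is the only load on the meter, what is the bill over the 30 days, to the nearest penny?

Runtime = 10 h/day × 30 days = 300 h
Energy = 1.28 kW × 300 h = 384 kWh
Tier 1 (0–115 kWh): 115 × £0.31 = £35.65
Tier 2 (115–205 kWh): 90 × £0.35 = £31.5
Above 205 kWh: 179 × £0.38 = £68.02
Bill = £135.17

£135.17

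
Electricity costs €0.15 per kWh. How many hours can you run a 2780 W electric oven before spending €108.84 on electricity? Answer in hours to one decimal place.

261.0 h

Energy available = €108.84 ÷ €0.15/kWh = 725.6 kWh
Hours = 725.6 kWh ÷ 2.78 kW = 261.0 h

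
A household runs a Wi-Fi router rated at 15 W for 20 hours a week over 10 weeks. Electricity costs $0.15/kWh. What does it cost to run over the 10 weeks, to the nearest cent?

$0.45

Runtime = 20 h/week × 10 weeks = 200 h
Energy = 0.015 kW × 200 h = 3 kWh
Cost = 3 kWh × $0.15/kWh = $0.45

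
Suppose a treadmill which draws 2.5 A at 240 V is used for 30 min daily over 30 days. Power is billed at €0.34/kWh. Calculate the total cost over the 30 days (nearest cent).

Power = 2.5 A × 240 V = 600 W = 0.6 kW
Runtime = 30 min × 30 = 900 min = 15 h
Energy = 0.6 kW × 15 h = 9 kWh
Cost = 9 kWh × €0.34/kWh = €3.06

€3.06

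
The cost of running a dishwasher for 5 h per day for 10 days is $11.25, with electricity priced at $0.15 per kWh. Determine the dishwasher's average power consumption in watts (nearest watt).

1500 W

Energy = $11.25 ÷ $0.15/kWh = 75 kWh
Runtime = 5 h/day × 10 days = 50 h
Power = 75 kWh ÷ 50 h = 1.5 kW = 1500 W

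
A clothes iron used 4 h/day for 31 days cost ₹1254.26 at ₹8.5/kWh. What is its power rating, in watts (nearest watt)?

Energy = ₹1254.26 ÷ ₹8.5/kWh = 147.56 kWh
Runtime = 4 h/day × 31 days = 124 h
Power = 147.56 kWh ÷ 124 h = 1.19 kW = 1190 W

1190 W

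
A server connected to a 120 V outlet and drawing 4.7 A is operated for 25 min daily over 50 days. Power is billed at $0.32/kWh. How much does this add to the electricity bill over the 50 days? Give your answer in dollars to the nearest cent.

Power = 4.7 A × 120 V = 564 W = 0.564 kW
Runtime = 25 min × 50 = 1250 min = 20.833333… h
Energy = 0.564 kW × 20.833333… h = 11.75 kWh
Cost = 11.75 kWh × $0.32/kWh = $3.76

$3.76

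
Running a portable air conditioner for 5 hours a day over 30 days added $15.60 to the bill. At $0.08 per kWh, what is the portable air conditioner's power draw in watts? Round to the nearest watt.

Energy = $15.60 ÷ $0.08/kWh = 195 kWh
Runtime = 5 h/day × 30 days = 150 h
Power = 195 kWh ÷ 150 h = 1.3 kW = 1300 W

1300 W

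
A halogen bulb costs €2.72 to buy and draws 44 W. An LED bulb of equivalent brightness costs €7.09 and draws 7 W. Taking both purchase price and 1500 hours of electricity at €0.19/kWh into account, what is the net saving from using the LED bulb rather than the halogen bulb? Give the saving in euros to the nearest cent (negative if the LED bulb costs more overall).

€6.18

halogen bulb: €2.72 + (44/1000) kW × 1500 h × €0.19 = €2.72 + €12.54 = €15.26
LED bulb: €7.09 + (7/1000) kW × 1500 h × €0.19 = €7.09 + €1.995 = €9.085
Saving = €15.26 − €9.085 = €6.175 → €6.18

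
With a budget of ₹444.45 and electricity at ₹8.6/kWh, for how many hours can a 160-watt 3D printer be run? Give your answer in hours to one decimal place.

323.0 h

Energy available = ₹444.45 ÷ ₹8.6/kWh = 51.6802 kWh
Hours = 51.6802 kWh ÷ 0.16 kW = 323.0 h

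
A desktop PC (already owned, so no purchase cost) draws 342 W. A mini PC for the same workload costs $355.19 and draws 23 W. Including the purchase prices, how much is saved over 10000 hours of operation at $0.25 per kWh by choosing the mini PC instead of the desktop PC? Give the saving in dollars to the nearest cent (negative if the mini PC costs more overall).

desktop PC: $0.00 + (342/1000) kW × 10000 h × $0.25 = $0.00 + $855 = $855
mini PC: $355.19 + (23/1000) kW × 10000 h × $0.25 = $355.19 + $57.5 = $412.69
Saving = $855 − $412.69 = $442.31

$442.31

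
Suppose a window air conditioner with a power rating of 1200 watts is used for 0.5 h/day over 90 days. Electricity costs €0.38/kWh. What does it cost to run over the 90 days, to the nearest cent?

€20.52

Runtime = 0.5 h/day × 90 days = 45 h
Energy = 1.2 kW × 45 h = 54 kWh
Cost = 54 kWh × €0.38/kWh = €20.52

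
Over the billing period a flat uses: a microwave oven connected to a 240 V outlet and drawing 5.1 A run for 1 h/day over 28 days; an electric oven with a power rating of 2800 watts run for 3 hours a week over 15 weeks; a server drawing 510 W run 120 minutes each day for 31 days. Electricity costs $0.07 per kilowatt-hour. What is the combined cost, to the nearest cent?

$13.43

microwave oven: Power = 5.1 A × 240 V = 1224 W = 1.224 kW
microwave oven: Runtime = 1 h/day × 28 days = 28 h
microwave oven: 1.224 kW × 28 h = 34.272 kWh
electric oven: Runtime = 3 h/week × 15 weeks = 45 h
electric oven: 2.8 kW × 45 h = 126 kWh
server: Runtime = 120 min × 31 = 3720 min = 62 h
server: 0.51 kW × 62 h = 31.62 kWh
Total energy = 191.892 kWh
Cost = 191.892 × $0.07 = $13.43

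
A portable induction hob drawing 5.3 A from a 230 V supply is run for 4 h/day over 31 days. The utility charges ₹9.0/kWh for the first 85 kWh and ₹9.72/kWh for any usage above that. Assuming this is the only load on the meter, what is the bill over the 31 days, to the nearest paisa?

₹1408.04

Power = 5.3 A × 230 V = 1219 W = 1.219 kW
Runtime = 4 h/day × 31 days = 124 h
Energy = 1.219 kW × 124 h = 151.156 kWh
Tier 1 (0–85 kWh): 85 × ₹9.0 = ₹765
Above 85 kWh: 66.156 × ₹9.72 = ₹643.03632
Bill = ₹1408.04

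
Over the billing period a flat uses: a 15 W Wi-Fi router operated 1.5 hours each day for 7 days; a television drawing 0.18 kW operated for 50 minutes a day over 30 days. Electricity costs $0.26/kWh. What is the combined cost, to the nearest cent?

Wi-Fi router: Runtime = 1.5 h/day × 7 days = 10.5 h
Wi-Fi router: 0.015 kW × 10.5 h = 0.1575 kWh
television: Runtime = 50 min × 30 = 1500 min = 25 h
television: 0.18 kW × 25 h = 4.5 kWh
Total energy = 4.6575 kWh
Cost = 4.6575 × $0.26 = $1.21

$1.21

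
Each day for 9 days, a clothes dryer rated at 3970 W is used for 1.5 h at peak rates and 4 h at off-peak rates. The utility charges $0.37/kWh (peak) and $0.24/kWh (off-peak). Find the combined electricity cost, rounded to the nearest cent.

$54.13

Peak energy = 3.97 kW × 1.5 h × 9 = 53.595 kWh
Off-peak energy = 3.97 kW × 4 h × 9 = 142.92 kWh
Cost = 53.595 × $0.37 + 142.92 × $0.24 = $19.83015 + $34.3008 = $54.13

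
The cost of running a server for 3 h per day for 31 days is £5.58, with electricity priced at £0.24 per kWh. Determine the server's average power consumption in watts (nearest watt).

Energy = £5.58 ÷ £0.24/kWh = 23.25 kWh
Runtime = 3 h/day × 31 days = 93 h
Power = 23.25 kWh ÷ 93 h = 0.25 kW = 250 W

250 W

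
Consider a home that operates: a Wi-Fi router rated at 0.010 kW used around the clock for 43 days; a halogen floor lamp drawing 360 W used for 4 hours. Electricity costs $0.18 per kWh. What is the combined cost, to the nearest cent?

Wi-Fi router: Runtime = 24 h × 43 = 1032 h
Wi-Fi router: 0.01 kW × 1032 h = 10.32 kWh
halogen floor lamp: 0.36 kW × 4 h = 1.44 kWh
Total energy = 11.76 kWh
Cost = 11.76 × $0.18 = $2.12

$2.12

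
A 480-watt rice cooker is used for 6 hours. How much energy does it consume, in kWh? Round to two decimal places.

2.88 kWh

Energy = 0.48 kW × 6 h = 2.88 kWh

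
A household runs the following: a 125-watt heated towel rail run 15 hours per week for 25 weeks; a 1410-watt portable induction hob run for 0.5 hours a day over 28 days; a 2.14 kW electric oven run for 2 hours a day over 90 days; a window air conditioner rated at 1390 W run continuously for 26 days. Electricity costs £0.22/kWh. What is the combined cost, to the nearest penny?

heated towel rail: Runtime = 15 h/week × 25 weeks = 375 h
heated towel rail: 0.125 kW × 375 h = 46.875 kWh
portable induction hob: Runtime = 0.5 h/day × 28 days = 14 h
portable induction hob: 1.41 kW × 14 h = 19.74 kWh
electric oven: Runtime = 2 h/day × 90 days = 180 h
electric oven: 2.14 kW × 180 h = 385.2 kWh
window air conditioner: Runtime = 24 h × 26 = 624 h
window air conditioner: 1.39 kW × 624 h = 867.36 kWh
Total energy = 1319.175 kWh
Cost = 1319.175 × £0.22 = £290.22

£290.22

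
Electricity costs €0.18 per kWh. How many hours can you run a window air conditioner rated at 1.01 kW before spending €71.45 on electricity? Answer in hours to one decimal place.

393.0 h

Energy available = €71.45 ÷ €0.18/kWh = 396.9444 kWh
Hours = 396.9444 kWh ÷ 1.01 kW = 393.0 h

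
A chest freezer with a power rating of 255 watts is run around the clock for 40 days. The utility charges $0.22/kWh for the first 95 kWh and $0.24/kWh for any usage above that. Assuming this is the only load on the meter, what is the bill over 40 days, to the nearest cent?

Runtime = 24 h × 40 = 960 h
Energy = 0.255 kW × 960 h = 244.8 kWh
Tier 1 (0–95 kWh): 95 × $0.22 = $20.9
Above 95 kWh: 149.8 × $0.24 = $35.952
Bill = $56.85

$56.85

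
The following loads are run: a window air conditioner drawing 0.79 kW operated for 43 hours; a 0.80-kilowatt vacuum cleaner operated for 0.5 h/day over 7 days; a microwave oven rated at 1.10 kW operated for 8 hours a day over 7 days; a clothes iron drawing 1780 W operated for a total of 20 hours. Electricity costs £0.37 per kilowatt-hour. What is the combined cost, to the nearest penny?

window air conditioner: 0.79 kW × 43 h = 33.97 kWh
vacuum cleaner: Runtime = 0.5 h/day × 7 days = 3.5 h
vacuum cleaner: 0.8 kW × 3.5 h = 2.8 kWh
microwave oven: Runtime = 8 h/day × 7 days = 56 h
microwave oven: 1.1 kW × 56 h = 61.6 kWh
clothes iron: 1.78 kW × 20 h = 35.6 kWh
Total energy = 133.97 kWh
Cost = 133.97 × £0.37 = £49.57

£49.57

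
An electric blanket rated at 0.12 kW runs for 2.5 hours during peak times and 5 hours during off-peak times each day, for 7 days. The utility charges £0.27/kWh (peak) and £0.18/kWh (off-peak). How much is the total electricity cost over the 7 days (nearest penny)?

£1.32

Peak energy = 0.12 kW × 2.5 h × 7 = 2.1 kWh
Off-peak energy = 0.12 kW × 5 h × 7 = 4.2 kWh
Cost = 2.1 × £0.27 + 4.2 × £0.18 = £0.567 + £0.756 = £1.32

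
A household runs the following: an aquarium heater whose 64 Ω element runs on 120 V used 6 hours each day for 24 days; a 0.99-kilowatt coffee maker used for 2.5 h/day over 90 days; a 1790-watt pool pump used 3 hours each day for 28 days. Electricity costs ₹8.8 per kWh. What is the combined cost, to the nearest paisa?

aquarium heater: Power = V²/R = 120²/64 = 225 W = 0.225 kW
aquarium heater: Runtime = 6 h/day × 24 days = 144 h
aquarium heater: 0.225 kW × 144 h = 32.4 kWh
coffee maker: Runtime = 2.5 h/day × 90 days = 225 h
coffee maker: 0.99 kW × 225 h = 222.75 kWh
pool pump: Runtime = 3 h/day × 28 days = 84 h
pool pump: 1.79 kW × 84 h = 150.36 kWh
Total energy = 405.51 kWh
Cost = 405.51 × ₹8.8 = ₹3568.49

₹3568.49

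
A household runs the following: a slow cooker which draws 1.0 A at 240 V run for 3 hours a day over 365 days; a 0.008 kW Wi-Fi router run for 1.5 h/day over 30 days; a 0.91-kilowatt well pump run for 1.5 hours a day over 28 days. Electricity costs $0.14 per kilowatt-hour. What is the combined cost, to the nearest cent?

slow cooker: Power = 1.0 A × 240 V = 240 W = 0.24 kW
slow cooker: Runtime = 3 h/day × 365 days = 1095 h
slow cooker: 0.24 kW × 1095 h = 262.8 kWh
Wi-Fi router: Runtime = 1.5 h/day × 30 days = 45 h
Wi-Fi router: 0.008 kW × 45 h = 0.36 kWh
well pump: Runtime = 1.5 h/day × 28 days = 42 h
well pump: 0.91 kW × 42 h = 38.22 kWh
Total energy = 301.38 kWh
Cost = 301.38 × $0.14 = $42.19

$42.19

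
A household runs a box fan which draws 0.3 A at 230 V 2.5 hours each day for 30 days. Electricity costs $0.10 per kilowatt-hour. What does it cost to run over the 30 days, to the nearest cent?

Power = 0.3 A × 230 V = 69 W = 0.069 kW
Runtime = 2.5 h/day × 30 days = 75 h
Energy = 0.069 kW × 75 h = 5.175 kWh
Cost = 5.175 kWh × $0.10/kWh = $0.52

$0.52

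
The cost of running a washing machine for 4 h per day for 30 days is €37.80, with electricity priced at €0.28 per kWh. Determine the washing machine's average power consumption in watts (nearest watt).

Energy = €37.80 ÷ €0.28/kWh = 135 kWh
Runtime = 4 h/day × 30 days = 120 h
Power = 135 kWh ÷ 120 h = 1.125 kW = 1125 W

1125 W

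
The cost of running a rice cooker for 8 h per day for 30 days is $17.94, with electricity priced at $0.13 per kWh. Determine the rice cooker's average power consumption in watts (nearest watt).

Energy = $17.94 ÷ $0.13/kWh = 138 kWh
Runtime = 8 h/day × 30 days = 240 h
Power = 138 kWh ÷ 240 h = 0.575 kW = 575 W

575 W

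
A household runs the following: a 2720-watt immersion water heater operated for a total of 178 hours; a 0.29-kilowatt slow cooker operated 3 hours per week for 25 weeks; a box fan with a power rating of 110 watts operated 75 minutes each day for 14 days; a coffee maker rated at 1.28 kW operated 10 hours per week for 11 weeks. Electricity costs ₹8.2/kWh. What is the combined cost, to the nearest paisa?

immersion water heater: 2.72 kW × 178 h = 484.16 kWh
slow cooker: Runtime = 3 h/week × 25 weeks = 75 h
slow cooker: 0.29 kW × 75 h = 21.75 kWh
box fan: Runtime = 75 min × 14 = 1050 min = 17.5 h
box fan: 0.11 kW × 17.5 h = 1.925 kWh
coffee maker: Runtime = 10 h/week × 11 weeks = 110 h
coffee maker: 1.28 kW × 110 h = 140.8 kWh
Total energy = 648.635 kWh
Cost = 648.635 × ₹8.2 = ₹5318.81

₹5318.81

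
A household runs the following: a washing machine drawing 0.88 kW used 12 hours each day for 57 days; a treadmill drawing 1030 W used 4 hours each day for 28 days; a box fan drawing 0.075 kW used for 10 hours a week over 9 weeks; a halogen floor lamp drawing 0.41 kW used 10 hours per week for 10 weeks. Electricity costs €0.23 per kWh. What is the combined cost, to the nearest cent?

€175.96

washing machine: Runtime = 12 h/day × 57 days = 684 h
washing machine: 0.88 kW × 684 h = 601.92 kWh
treadmill: Runtime = 4 h/day × 28 days = 112 h
treadmill: 1.03 kW × 112 h = 115.36 kWh
box fan: Runtime = 10 h/week × 9 weeks = 90 h
box fan: 0.075 kW × 90 h = 6.75 kWh
halogen floor lamp: Runtime = 10 h/week × 10 weeks = 100 h
halogen floor lamp: 0.41 kW × 100 h = 41 kWh
Total energy = 765.03 kWh
Cost = 765.03 × €0.23 = €175.96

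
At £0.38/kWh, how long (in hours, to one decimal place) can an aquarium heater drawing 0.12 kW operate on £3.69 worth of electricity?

80.9 h

Energy available = £3.69 ÷ £0.38/kWh = 9.7105 kWh
Hours = 9.7105 kWh ÷ 0.12 kW = 80.9 h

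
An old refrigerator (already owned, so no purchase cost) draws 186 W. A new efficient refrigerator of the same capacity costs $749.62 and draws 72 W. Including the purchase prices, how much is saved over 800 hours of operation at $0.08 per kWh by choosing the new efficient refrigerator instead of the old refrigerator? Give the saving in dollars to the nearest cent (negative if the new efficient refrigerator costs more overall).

-$742.32

old refrigerator: $0.00 + (186/1000) kW × 800 h × $0.08 = $0.00 + $11.904 = $11.904
new efficient refrigerator: $749.62 + (72/1000) kW × 800 h × $0.08 = $749.62 + $4.608 = $754.228
Saving = $11.904 − $754.228 = −$742.324 → -$742.32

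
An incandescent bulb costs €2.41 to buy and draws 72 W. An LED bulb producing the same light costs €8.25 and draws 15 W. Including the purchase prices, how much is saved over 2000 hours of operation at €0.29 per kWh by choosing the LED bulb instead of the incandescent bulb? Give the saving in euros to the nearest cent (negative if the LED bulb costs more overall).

€27.22

incandescent bulb: €2.41 + (72/1000) kW × 2000 h × €0.29 = €2.41 + €41.76 = €44.17
LED bulb: €8.25 + (15/1000) kW × 2000 h × €0.29 = €8.25 + €8.7 = €16.95
Saving = €44.17 − €16.95 = €27.22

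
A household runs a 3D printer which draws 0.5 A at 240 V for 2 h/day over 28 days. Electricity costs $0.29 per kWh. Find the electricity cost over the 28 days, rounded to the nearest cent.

Power = 0.5 A × 240 V = 120 W = 0.12 kW
Runtime = 2 h/day × 28 days = 56 h
Energy = 0.12 kW × 56 h = 6.72 kWh
Cost = 6.72 kWh × $0.29/kWh = $1.95

$1.95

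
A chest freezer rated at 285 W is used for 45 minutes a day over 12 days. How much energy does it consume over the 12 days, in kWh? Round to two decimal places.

Runtime = 45 min × 12 = 540 min = 9 h
Energy = 0.285 kW × 9 h = 2.565 kWh ≈ 2.57 kWh

2.57 kWh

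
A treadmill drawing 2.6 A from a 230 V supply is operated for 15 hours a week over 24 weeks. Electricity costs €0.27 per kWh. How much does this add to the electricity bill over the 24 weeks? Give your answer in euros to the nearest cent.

€58.13

Power = 2.6 A × 230 V = 598 W = 0.598 kW
Runtime = 15 h/week × 24 weeks = 360 h
Energy = 0.598 kW × 360 h = 215.28 kWh
Cost = 215.28 kWh × €0.27/kWh = €58.13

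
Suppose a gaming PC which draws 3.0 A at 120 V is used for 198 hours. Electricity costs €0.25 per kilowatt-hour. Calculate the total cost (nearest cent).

€17.82

Power = 3.0 A × 120 V = 360 W = 0.36 kW
Energy = 0.36 kW × 198 h = 71.28 kWh
Cost = 71.28 kWh × €0.25/kWh = €17.82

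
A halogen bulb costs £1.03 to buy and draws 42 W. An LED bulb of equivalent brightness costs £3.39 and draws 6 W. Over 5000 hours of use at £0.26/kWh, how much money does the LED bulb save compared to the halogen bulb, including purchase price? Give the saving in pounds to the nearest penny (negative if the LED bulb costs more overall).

£44.44

halogen bulb: £1.03 + (42/1000) kW × 5000 h × £0.26 = £1.03 + £54.6 = £55.63
LED bulb: £3.39 + (6/1000) kW × 5000 h × £0.26 = £3.39 + £7.8 = £11.19
Saving = £55.63 − £11.19 = £44.44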